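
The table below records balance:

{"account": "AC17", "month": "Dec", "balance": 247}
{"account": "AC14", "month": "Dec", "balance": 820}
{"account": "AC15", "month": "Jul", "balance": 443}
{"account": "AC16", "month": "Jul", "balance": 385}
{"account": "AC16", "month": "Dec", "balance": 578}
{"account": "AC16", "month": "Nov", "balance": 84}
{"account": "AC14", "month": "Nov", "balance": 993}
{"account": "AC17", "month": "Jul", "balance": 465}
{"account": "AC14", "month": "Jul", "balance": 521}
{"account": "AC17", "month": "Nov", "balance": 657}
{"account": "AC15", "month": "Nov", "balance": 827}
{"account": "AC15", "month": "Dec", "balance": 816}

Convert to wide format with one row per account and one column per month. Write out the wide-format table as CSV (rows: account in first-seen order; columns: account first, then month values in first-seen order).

account,Dec,Jul,Nov
AC17,247,465,657
AC14,820,521,993
AC15,816,443,827
AC16,578,385,84

Columns: account plus the 3 distinct month values (Dec, Jul, Nov).
For example, row AC17 column Dec takes balance=247 from the long row (AC17, Dec).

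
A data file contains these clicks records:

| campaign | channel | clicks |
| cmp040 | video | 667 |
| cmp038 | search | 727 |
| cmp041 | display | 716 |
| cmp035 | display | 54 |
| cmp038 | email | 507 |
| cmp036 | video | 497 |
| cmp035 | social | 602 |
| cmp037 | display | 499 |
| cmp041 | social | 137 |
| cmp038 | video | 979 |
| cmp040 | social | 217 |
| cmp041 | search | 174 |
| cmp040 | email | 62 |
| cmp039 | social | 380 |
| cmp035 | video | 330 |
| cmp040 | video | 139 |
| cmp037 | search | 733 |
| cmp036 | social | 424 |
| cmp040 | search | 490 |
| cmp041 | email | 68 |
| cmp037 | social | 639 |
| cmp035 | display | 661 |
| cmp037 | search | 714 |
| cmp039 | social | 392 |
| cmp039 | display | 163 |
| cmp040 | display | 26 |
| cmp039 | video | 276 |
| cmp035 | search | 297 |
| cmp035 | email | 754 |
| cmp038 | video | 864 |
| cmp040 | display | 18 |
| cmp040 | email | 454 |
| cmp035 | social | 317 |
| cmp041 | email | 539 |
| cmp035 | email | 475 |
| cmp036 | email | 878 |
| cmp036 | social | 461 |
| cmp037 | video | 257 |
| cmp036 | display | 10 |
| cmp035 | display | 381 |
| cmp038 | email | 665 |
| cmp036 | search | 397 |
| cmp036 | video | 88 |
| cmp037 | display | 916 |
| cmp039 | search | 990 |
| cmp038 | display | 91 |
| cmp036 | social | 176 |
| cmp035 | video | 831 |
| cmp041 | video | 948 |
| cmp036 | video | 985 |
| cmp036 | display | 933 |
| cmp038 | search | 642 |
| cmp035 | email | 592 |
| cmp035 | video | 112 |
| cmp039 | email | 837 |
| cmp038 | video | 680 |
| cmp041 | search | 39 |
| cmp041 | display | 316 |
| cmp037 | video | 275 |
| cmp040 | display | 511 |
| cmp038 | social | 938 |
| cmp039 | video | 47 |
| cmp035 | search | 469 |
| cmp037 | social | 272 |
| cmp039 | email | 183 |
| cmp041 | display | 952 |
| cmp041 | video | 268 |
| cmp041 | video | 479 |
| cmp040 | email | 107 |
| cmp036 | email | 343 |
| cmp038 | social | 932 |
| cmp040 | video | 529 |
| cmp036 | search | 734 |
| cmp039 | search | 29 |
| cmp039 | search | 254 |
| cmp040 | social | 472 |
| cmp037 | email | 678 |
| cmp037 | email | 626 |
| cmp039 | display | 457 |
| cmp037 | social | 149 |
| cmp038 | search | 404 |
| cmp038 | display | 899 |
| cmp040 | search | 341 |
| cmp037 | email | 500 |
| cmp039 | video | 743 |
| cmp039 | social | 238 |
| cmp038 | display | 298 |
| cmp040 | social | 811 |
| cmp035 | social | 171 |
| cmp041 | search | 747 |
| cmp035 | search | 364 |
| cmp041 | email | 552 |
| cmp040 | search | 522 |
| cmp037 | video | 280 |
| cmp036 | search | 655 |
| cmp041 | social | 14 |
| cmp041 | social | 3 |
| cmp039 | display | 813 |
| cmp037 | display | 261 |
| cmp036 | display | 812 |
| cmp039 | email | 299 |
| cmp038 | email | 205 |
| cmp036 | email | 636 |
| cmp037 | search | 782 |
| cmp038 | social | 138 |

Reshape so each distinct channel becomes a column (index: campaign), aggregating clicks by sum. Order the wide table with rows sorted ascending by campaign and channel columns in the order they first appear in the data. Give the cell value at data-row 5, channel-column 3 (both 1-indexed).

1433

With rows sorted ascending by campaign, row 5 is campaign=cmp039. channel columns in first-appearance order: video, search, display, email, social; column 3 is display.
Long rows with campaign=cmp039, channel=display: 163 + 457 + 813 = 1433.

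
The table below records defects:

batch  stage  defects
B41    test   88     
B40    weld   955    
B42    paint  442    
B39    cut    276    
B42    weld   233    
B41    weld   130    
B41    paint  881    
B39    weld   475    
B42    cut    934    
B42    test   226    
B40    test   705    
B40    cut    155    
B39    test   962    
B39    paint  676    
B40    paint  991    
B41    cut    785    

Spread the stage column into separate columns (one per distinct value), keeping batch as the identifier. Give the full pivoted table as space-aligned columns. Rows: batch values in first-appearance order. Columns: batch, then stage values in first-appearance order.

batch  test  weld  paint  cut
B41    88    130   881    785
B40    705   955   991    155
B42    226   233   442    934
B39    962   475   676    276

Columns: batch plus the 4 distinct stage values (test, weld, paint, cut).
For example, row B41 column test takes defects=88 from the long row (B41, test).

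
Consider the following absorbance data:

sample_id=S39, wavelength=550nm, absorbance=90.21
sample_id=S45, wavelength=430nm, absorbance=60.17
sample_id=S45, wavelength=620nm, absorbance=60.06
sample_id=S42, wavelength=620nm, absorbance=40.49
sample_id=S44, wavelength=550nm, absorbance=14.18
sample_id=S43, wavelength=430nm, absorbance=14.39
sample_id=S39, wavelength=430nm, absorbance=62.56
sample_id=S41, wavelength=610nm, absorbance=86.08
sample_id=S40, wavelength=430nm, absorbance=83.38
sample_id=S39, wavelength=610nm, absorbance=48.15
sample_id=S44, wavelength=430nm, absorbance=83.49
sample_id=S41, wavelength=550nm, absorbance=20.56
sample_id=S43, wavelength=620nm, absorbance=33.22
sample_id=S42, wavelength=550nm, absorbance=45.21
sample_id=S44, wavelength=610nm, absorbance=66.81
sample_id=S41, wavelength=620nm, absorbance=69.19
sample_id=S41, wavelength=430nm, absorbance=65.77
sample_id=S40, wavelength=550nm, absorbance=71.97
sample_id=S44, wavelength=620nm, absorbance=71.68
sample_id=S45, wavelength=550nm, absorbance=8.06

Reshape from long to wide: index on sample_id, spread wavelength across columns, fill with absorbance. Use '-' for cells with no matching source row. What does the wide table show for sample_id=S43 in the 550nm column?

No long-format row has sample_id=S43 and wavelength=550nm, so the cell is -.

-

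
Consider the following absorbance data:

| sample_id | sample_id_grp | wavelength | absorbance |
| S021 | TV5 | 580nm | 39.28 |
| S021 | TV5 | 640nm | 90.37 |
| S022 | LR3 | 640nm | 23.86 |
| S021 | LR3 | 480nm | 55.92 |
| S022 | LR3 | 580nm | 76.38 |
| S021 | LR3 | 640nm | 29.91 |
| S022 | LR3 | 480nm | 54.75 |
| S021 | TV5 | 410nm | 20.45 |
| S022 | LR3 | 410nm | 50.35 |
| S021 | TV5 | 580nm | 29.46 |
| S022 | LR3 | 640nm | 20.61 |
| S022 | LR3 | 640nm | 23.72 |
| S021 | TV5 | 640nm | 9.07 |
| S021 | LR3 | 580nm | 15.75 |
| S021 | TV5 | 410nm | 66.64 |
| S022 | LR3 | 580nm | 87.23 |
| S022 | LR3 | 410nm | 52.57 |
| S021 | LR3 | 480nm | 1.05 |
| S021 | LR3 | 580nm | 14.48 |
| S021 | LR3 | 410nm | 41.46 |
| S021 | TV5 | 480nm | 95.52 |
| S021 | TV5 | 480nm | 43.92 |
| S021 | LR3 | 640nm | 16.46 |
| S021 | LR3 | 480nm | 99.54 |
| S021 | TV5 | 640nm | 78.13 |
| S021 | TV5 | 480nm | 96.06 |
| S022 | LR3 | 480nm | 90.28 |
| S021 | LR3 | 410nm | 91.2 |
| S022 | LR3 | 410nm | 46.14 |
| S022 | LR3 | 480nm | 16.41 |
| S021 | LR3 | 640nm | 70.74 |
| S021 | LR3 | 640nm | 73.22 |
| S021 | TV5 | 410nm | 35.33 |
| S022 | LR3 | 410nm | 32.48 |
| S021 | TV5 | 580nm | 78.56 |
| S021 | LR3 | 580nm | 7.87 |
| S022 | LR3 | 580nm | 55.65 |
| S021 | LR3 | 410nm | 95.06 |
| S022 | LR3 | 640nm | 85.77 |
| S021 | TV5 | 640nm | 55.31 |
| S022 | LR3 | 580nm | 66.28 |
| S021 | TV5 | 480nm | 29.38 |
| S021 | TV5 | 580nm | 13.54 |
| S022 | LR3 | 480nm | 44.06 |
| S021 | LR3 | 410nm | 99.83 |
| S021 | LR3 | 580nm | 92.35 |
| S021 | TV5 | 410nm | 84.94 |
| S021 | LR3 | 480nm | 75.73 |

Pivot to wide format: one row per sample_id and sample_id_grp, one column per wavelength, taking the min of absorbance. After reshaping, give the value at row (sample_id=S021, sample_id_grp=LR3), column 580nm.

7.87

Rows with sample_id=S021, sample_id_grp=LR3 and wavelength=580nm: absorbance values are 15.75, 14.48, 7.87, 92.35.
min(15.75, 14.48, 7.87, 92.35) = 7.87.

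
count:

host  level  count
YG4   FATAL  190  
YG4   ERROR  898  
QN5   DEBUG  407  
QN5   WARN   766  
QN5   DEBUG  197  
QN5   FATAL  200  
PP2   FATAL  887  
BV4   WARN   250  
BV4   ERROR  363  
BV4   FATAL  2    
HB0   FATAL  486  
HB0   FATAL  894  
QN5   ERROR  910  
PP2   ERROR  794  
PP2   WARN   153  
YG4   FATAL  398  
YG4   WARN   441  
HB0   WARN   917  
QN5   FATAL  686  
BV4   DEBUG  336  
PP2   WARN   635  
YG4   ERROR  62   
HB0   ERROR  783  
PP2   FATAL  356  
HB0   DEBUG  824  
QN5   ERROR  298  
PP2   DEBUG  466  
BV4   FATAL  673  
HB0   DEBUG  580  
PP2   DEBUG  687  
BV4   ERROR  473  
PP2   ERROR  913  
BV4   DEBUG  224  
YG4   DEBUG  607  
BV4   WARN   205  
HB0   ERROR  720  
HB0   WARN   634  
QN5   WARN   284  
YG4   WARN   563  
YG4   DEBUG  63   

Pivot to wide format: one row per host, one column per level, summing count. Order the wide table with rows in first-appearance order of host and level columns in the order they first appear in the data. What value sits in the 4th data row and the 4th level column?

455

With rows in first-appearance order of host, row 4 is host=BV4. level columns in first-appearance order: FATAL, ERROR, DEBUG, WARN; column 4 is WARN.
Long rows with host=BV4, level=WARN: 250 + 205 = 455.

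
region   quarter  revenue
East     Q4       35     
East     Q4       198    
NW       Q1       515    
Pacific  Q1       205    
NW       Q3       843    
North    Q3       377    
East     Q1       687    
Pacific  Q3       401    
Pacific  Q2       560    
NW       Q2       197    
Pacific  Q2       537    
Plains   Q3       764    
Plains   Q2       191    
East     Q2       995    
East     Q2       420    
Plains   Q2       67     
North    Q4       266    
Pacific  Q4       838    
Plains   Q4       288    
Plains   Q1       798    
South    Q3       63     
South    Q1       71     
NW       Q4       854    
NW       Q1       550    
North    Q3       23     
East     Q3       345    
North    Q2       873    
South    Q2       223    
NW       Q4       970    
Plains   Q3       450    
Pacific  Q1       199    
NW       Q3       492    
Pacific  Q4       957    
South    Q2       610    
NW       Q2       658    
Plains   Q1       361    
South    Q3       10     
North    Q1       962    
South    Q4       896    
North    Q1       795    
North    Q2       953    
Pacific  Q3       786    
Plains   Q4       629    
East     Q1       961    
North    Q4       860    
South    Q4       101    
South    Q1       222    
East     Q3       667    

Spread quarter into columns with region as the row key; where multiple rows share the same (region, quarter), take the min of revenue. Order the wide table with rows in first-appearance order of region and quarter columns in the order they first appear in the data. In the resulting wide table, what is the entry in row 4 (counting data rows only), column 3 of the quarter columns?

23

With rows in first-appearance order of region, row 4 is region=North. quarter columns in first-appearance order: Q4, Q1, Q3, Q2; column 3 is Q3.
Long rows with region=North, quarter=Q3: min(377, 23) = 23.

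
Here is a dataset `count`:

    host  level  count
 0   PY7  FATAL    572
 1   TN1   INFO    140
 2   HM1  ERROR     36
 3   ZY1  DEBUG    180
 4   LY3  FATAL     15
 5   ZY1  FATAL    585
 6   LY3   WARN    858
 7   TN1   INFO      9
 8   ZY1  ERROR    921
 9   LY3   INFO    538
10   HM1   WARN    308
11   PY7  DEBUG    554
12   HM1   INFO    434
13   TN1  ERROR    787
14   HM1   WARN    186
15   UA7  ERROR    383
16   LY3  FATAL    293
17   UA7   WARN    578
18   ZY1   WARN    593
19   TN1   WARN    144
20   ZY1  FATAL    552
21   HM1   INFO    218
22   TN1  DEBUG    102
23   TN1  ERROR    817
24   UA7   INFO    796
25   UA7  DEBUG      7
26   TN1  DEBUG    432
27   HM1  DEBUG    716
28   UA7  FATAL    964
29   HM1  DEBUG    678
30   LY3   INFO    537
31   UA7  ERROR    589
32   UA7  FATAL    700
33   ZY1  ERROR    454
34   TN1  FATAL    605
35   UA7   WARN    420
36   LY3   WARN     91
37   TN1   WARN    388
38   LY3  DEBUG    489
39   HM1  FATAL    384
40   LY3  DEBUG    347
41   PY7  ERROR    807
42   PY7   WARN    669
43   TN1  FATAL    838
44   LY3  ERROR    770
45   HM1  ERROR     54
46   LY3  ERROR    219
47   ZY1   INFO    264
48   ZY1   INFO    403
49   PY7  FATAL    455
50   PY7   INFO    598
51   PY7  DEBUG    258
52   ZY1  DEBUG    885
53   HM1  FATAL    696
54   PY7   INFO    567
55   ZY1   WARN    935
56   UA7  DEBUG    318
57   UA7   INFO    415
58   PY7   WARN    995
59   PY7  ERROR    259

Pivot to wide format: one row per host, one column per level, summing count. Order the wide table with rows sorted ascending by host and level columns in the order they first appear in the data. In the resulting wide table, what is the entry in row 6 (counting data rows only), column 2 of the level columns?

667

With rows sorted ascending by host, row 6 is host=ZY1. level columns in first-appearance order: FATAL, INFO, ERROR, DEBUG, WARN; column 2 is INFO.
Long rows with host=ZY1, level=INFO: 264 + 403 = 667.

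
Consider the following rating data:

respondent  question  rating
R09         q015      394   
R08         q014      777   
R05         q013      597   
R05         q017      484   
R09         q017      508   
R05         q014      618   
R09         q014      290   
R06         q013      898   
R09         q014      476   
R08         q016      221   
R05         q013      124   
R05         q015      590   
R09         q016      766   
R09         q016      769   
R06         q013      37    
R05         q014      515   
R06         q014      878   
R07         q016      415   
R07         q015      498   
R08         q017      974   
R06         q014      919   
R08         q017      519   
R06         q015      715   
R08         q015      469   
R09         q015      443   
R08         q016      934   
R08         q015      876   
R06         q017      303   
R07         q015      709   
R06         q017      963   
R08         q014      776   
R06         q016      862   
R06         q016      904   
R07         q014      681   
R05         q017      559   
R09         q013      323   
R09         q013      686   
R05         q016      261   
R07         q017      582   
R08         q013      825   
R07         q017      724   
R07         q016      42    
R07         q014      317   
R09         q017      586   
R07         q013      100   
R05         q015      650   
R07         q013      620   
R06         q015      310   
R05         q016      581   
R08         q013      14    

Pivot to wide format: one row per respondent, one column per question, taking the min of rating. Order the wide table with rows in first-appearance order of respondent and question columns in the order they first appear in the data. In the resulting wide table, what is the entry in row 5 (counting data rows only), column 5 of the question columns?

With rows in first-appearance order of respondent, row 5 is respondent=R07. question columns in first-appearance order: q015, q014, q013, q017, q016; column 5 is q016.
Long rows with respondent=R07, question=q016: min(415, 42) = 42.

42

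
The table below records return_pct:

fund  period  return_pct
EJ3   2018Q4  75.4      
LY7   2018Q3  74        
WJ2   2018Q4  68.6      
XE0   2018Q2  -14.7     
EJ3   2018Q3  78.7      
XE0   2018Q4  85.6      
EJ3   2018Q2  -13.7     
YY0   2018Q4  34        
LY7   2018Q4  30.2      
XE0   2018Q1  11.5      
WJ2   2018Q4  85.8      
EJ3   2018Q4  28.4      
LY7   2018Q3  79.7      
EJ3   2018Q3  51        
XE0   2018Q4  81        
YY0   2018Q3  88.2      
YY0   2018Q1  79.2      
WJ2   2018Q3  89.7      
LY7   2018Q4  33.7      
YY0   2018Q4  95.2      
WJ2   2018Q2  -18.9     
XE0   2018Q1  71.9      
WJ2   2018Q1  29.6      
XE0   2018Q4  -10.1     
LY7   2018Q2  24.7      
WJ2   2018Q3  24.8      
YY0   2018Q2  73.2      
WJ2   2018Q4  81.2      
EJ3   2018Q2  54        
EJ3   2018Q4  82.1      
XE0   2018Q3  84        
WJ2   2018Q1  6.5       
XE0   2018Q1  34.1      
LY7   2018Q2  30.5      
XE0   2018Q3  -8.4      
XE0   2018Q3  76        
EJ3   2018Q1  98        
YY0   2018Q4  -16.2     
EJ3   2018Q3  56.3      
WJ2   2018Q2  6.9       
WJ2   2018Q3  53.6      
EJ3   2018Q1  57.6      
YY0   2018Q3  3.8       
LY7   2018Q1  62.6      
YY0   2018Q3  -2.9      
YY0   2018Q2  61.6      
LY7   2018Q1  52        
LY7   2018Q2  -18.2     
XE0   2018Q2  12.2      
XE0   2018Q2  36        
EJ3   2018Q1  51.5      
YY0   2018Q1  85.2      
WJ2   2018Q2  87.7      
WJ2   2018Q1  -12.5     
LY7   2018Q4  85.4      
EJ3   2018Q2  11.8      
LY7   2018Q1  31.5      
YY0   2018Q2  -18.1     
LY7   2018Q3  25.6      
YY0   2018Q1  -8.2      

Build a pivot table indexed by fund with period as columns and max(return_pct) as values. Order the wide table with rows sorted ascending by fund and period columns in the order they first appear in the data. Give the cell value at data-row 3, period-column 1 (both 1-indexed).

With rows sorted ascending by fund, row 3 is fund=WJ2. period columns in first-appearance order: 2018Q4, 2018Q3, 2018Q2, 2018Q1; column 1 is 2018Q4.
Long rows with fund=WJ2, period=2018Q4: max(68.6, 85.8, 81.2) = 85.8.

85.8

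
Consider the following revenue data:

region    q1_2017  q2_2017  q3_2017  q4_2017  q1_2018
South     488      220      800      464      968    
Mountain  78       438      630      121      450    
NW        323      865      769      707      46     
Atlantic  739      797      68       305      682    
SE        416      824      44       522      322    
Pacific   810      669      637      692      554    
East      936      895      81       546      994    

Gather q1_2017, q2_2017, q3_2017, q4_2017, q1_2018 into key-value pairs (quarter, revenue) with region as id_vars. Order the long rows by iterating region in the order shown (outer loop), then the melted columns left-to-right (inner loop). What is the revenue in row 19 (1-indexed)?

35 rows total (7 × 5). Row 19: index ⌊(19-1)/5⌋ = 3 into region → Atlantic; (19-1) mod 5 = 3 into the melted columns → q4_2017.
So row 19 is (Atlantic, q4_2017, 305); revenue = 305.

305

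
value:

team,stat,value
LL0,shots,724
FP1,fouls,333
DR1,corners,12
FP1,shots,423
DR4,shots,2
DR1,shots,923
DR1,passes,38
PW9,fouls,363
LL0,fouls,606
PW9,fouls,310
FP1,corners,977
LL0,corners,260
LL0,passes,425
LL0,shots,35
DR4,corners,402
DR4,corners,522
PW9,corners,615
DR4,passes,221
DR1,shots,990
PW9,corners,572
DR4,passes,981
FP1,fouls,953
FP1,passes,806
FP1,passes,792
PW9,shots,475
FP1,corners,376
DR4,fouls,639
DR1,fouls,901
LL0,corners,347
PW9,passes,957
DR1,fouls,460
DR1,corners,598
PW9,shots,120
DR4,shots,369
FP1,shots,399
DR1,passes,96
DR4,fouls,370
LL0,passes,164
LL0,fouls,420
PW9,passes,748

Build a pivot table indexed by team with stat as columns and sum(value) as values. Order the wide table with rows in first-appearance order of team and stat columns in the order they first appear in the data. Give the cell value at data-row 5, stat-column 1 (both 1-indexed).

595

With rows in first-appearance order of team, row 5 is team=PW9. stat columns in first-appearance order: shots, fouls, corners, passes; column 1 is shots.
Long rows with team=PW9, stat=shots: 475 + 120 = 595.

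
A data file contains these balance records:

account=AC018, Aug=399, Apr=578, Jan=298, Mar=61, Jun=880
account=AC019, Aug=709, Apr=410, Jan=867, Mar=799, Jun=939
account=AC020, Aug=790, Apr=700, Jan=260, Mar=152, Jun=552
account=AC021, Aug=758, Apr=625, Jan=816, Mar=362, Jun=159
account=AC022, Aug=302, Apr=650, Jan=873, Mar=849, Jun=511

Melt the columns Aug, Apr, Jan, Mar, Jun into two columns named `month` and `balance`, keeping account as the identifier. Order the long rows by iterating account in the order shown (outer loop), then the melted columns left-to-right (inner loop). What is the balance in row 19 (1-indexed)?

25 rows total (5 × 5). Row 19: index ⌊(19-1)/5⌋ = 3 into account → AC021; (19-1) mod 5 = 3 into the melted columns → Mar.
So row 19 is (AC021, Mar, 362); balance = 362.

362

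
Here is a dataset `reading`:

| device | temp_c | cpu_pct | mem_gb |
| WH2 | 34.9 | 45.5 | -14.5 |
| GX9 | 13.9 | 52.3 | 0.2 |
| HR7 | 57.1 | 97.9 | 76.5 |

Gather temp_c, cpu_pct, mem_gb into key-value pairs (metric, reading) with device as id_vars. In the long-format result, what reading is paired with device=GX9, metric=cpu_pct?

Unpivoting turns each (device, wide-column) pair into one long row.
The wide cell at row GX9, column cpu_pct holds 52.3, so the long row (GX9, cpu_pct) has reading=52.3.

52.3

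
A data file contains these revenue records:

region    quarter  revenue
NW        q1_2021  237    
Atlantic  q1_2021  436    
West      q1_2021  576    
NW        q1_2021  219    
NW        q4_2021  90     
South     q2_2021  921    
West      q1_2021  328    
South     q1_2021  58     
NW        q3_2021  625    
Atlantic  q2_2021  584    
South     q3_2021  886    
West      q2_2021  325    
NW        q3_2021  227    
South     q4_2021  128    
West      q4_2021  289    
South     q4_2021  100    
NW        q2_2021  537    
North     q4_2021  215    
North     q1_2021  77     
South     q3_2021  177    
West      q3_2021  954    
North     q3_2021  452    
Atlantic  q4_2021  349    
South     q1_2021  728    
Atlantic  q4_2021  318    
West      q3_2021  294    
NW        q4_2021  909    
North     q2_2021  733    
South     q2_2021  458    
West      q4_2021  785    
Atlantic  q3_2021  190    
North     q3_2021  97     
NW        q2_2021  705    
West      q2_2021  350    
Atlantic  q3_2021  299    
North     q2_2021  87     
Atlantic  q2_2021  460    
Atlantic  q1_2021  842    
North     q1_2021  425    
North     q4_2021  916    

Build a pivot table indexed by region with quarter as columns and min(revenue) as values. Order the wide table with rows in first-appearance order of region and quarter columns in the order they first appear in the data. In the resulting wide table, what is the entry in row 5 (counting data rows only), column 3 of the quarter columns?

With rows in first-appearance order of region, row 5 is region=North. quarter columns in first-appearance order: q1_2021, q4_2021, q2_2021, q3_2021; column 3 is q2_2021.
Long rows with region=North, quarter=q2_2021: min(733, 87) = 87.

87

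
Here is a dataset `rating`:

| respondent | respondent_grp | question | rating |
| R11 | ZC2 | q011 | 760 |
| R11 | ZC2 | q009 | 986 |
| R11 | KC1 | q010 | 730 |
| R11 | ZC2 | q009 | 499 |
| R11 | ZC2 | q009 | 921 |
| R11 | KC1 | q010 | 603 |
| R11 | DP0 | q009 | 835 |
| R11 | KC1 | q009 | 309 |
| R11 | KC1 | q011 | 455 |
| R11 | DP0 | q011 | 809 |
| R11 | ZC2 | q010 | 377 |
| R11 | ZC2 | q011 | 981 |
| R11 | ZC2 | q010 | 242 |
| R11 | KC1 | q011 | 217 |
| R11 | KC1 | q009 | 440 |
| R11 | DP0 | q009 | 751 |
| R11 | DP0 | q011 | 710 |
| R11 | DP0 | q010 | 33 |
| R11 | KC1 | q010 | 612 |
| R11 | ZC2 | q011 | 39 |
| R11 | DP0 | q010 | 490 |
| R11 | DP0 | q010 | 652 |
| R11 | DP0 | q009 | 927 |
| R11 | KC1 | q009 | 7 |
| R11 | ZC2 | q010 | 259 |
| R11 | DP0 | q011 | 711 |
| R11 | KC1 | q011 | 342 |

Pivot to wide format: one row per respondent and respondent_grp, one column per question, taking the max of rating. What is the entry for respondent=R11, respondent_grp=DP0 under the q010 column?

652

Rows with respondent=R11, respondent_grp=DP0 and question=q010: rating values are 33, 490, 652.
max(33, 490, 652) = 652.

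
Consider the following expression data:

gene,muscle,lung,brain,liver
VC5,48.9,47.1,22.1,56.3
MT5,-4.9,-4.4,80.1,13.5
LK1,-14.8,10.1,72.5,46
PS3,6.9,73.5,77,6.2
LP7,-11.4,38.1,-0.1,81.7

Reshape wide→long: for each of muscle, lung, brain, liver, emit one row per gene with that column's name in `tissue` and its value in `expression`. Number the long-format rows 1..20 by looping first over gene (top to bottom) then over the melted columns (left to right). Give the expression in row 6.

-4.4

20 rows total (5 × 4). Row 6: index ⌊(6-1)/4⌋ = 1 into gene → MT5; (6-1) mod 4 = 1 into the melted columns → lung.
So row 6 is (MT5, lung, -4.4); expression = -4.4.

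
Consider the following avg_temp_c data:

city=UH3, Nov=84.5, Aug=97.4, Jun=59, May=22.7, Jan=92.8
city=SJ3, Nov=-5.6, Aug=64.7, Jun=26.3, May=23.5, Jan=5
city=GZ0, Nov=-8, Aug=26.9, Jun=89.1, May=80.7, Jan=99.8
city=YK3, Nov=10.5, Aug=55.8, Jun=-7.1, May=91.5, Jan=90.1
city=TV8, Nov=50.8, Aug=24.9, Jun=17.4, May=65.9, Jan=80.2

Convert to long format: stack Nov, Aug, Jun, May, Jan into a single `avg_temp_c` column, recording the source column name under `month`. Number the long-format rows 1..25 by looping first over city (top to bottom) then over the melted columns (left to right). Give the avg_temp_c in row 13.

25 rows total (5 × 5). Row 13: index ⌊(13-1)/5⌋ = 2 into city → GZ0; (13-1) mod 5 = 2 into the melted columns → Jun.
So row 13 is (GZ0, Jun, 89.1); avg_temp_c = 89.1.

89.1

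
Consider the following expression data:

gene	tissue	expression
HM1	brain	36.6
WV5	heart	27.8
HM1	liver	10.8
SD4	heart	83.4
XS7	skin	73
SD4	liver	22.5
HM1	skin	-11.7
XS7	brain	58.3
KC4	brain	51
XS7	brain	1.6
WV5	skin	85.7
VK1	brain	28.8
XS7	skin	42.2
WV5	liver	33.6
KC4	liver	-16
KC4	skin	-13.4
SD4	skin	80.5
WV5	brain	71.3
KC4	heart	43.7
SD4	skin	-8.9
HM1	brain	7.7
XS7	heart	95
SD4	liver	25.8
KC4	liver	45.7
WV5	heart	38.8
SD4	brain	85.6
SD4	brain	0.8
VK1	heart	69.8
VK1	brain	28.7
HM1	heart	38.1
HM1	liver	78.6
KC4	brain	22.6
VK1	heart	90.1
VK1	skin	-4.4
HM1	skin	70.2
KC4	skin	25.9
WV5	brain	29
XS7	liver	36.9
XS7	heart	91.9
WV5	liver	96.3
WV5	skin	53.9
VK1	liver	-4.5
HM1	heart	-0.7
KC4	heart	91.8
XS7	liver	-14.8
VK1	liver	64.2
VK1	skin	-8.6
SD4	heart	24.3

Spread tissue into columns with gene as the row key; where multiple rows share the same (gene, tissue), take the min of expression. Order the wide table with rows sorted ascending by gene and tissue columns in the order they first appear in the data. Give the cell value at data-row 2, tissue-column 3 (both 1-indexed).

With rows sorted ascending by gene, row 2 is gene=KC4. tissue columns in first-appearance order: brain, heart, liver, skin; column 3 is liver.
Long rows with gene=KC4, tissue=liver: min(-16, 45.7) = -16.

-16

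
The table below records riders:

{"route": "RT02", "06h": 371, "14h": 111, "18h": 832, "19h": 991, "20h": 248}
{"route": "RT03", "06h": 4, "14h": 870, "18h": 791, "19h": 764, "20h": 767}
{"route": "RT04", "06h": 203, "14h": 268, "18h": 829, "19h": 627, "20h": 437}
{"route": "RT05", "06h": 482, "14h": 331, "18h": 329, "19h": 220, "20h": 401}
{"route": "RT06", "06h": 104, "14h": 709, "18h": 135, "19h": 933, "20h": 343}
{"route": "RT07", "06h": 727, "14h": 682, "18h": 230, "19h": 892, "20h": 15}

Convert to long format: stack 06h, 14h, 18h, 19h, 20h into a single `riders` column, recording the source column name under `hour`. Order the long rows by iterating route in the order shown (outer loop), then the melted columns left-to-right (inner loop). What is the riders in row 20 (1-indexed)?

30 rows total (6 × 5). Row 20: index ⌊(20-1)/5⌋ = 3 into route → RT05; (20-1) mod 5 = 4 into the melted columns → 20h.
So row 20 is (RT05, 20h, 401); riders = 401.

401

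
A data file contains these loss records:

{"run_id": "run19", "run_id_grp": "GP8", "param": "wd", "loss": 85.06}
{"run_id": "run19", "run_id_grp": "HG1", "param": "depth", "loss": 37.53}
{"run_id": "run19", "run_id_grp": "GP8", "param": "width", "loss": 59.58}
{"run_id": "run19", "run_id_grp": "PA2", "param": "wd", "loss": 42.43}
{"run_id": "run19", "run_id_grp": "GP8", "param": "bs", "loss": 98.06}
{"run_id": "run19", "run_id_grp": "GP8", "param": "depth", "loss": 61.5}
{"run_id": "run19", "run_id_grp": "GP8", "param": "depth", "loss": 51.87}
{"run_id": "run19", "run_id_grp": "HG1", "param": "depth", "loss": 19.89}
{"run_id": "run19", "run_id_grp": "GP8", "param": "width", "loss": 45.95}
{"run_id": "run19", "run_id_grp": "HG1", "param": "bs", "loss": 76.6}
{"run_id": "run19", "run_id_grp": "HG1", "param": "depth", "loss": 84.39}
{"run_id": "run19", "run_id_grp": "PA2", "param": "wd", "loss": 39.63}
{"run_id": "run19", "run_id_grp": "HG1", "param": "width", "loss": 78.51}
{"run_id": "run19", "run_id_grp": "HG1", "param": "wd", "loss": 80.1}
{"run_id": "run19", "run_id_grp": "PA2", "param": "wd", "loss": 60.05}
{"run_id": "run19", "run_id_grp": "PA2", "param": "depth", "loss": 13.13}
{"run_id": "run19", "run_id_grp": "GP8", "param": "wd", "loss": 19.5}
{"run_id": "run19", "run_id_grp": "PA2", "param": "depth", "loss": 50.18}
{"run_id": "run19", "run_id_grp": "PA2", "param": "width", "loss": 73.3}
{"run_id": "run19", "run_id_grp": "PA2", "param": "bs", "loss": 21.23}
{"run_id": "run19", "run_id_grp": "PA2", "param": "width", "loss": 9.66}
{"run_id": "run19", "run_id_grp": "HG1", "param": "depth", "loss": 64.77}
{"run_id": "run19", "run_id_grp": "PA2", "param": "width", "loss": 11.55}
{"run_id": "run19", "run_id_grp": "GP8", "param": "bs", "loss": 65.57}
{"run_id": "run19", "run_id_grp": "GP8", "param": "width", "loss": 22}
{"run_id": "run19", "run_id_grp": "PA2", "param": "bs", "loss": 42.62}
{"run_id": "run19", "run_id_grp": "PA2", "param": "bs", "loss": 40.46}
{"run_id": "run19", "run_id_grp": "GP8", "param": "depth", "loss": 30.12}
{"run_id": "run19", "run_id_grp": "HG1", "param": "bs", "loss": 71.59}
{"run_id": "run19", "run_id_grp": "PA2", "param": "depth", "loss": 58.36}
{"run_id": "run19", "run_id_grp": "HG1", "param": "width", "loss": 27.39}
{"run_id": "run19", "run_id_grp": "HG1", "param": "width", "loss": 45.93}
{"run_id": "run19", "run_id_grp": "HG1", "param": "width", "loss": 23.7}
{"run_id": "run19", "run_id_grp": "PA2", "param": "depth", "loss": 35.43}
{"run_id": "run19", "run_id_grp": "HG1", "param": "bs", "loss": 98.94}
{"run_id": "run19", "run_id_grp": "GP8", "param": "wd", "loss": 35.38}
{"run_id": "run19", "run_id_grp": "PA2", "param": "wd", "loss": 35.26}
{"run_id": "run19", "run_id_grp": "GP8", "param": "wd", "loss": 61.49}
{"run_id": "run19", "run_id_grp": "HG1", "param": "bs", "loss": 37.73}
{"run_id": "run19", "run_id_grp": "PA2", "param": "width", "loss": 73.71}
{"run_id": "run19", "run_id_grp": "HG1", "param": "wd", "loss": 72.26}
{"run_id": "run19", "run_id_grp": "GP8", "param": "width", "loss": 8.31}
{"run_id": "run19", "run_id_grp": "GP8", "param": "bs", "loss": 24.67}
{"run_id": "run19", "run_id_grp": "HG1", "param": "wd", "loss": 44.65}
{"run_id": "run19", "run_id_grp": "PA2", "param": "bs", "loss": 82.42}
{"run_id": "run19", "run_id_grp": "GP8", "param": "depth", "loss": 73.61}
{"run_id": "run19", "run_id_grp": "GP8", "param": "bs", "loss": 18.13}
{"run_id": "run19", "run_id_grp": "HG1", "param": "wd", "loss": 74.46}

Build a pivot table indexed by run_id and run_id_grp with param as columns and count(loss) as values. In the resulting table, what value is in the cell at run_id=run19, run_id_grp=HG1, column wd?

Rows with run_id=run19, run_id_grp=HG1 and param=wd: loss values are 80.1, 72.26, 44.65, 74.46.
4 rows match — count = 4.

4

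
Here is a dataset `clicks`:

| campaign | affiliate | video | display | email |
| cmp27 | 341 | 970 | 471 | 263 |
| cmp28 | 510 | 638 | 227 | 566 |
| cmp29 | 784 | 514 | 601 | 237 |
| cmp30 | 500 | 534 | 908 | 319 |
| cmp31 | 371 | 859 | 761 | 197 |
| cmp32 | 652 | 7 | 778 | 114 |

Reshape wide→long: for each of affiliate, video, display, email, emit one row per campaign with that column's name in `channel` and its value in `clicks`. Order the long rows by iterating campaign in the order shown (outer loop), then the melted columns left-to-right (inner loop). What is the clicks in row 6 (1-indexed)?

24 rows total (6 × 4). Row 6: index ⌊(6-1)/4⌋ = 1 into campaign → cmp28; (6-1) mod 4 = 1 into the melted columns → video.
So row 6 is (cmp28, video, 638); clicks = 638.

638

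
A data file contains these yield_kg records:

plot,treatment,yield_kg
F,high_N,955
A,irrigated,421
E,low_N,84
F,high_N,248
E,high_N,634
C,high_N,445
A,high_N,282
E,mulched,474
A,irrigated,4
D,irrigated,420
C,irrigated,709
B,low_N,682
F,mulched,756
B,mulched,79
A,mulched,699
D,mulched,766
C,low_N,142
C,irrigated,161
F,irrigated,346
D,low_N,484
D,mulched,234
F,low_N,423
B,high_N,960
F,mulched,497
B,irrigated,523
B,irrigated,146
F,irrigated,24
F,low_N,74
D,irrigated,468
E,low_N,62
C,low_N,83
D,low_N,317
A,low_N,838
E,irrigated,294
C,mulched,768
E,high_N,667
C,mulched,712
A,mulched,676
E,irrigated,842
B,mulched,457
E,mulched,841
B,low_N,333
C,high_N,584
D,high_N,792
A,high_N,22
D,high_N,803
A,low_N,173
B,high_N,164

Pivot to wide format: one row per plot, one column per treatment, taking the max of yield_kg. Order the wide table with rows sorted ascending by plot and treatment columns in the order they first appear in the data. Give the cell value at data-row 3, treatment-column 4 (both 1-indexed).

With rows sorted ascending by plot, row 3 is plot=C. treatment columns in first-appearance order: high_N, irrigated, low_N, mulched; column 4 is mulched.
Long rows with plot=C, treatment=mulched: max(768, 712) = 768.

768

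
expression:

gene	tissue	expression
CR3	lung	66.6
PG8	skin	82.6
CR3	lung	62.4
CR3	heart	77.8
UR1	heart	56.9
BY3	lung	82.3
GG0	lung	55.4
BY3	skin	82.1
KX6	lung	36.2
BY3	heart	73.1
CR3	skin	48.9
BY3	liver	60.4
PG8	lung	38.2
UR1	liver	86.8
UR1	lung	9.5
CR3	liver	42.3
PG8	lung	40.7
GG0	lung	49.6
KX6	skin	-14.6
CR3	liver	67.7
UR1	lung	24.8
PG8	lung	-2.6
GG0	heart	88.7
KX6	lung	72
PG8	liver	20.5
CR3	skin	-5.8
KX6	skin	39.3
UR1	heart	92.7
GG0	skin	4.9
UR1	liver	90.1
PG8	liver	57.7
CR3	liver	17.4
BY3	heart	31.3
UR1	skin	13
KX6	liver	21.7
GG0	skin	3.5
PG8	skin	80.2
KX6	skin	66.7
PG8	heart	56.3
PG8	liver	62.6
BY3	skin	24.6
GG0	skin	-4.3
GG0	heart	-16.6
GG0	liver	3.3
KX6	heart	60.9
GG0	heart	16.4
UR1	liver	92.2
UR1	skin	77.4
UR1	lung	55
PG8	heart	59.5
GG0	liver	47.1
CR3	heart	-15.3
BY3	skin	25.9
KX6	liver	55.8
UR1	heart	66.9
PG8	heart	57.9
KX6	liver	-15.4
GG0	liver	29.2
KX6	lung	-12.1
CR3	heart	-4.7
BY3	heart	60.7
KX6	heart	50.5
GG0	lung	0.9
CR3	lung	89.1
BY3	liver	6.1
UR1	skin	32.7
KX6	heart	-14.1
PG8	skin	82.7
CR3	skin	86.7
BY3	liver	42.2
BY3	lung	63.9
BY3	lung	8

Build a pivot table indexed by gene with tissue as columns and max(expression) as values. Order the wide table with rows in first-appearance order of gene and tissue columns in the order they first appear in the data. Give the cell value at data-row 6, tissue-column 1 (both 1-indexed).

72

With rows in first-appearance order of gene, row 6 is gene=KX6. tissue columns in first-appearance order: lung, skin, heart, liver; column 1 is lung.
Long rows with gene=KX6, tissue=lung: max(36.2, 72, -12.1) = 72.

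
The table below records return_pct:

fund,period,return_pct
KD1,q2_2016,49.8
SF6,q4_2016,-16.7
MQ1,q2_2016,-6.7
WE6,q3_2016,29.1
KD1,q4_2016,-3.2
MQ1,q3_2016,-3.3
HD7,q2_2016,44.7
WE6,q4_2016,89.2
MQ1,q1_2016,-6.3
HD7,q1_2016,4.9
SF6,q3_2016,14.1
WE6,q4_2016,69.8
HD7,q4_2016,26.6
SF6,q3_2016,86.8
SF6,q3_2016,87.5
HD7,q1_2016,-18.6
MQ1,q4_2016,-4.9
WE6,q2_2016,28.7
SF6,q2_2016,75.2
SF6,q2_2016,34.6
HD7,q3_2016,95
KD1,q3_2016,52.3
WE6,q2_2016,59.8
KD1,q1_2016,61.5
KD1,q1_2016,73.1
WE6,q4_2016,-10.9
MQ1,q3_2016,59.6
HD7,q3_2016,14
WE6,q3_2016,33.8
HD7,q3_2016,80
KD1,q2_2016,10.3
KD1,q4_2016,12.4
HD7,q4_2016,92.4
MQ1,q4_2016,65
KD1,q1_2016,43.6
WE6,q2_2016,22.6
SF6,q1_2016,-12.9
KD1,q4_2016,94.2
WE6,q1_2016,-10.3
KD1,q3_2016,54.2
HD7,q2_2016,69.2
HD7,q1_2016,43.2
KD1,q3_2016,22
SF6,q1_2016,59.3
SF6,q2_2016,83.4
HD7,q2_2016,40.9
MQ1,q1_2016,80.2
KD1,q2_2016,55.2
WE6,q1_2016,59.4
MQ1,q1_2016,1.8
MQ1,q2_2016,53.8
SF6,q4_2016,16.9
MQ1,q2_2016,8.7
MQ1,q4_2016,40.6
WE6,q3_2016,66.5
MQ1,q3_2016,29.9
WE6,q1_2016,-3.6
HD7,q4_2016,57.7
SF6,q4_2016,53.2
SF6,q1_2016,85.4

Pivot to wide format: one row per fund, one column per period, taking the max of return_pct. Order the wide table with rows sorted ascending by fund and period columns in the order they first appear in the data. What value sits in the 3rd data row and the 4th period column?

With rows sorted ascending by fund, row 3 is fund=MQ1. period columns in first-appearance order: q2_2016, q4_2016, q3_2016, q1_2016; column 4 is q1_2016.
Long rows with fund=MQ1, period=q1_2016: max(-6.3, 80.2, 1.8) = 80.2.

80.2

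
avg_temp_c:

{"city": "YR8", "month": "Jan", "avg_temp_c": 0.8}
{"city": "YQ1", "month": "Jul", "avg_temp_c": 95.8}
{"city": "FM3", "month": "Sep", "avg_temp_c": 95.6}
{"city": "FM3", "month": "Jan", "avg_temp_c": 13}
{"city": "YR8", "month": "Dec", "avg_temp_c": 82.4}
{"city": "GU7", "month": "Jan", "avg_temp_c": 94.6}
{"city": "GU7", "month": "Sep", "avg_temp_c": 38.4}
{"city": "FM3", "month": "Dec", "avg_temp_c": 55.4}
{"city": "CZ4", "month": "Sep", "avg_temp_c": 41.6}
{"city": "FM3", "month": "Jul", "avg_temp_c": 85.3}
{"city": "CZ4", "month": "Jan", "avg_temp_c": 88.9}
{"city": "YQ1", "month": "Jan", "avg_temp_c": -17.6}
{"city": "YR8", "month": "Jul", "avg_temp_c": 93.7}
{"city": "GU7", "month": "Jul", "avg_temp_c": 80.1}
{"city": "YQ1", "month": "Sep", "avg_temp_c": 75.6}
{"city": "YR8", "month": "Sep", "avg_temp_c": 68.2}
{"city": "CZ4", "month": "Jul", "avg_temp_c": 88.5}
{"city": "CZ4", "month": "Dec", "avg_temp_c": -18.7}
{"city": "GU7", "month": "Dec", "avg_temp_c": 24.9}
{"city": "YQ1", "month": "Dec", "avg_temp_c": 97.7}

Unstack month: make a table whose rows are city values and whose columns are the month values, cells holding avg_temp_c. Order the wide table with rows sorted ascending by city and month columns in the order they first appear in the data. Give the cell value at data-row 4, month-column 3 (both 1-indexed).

75.6

With rows sorted ascending by city, row 4 is city=YQ1. month columns in first-appearance order: Jan, Jul, Sep, Dec; column 3 is Sep.
Long rows with city=YQ1, month=Sep: avg_temp_c = 75.6.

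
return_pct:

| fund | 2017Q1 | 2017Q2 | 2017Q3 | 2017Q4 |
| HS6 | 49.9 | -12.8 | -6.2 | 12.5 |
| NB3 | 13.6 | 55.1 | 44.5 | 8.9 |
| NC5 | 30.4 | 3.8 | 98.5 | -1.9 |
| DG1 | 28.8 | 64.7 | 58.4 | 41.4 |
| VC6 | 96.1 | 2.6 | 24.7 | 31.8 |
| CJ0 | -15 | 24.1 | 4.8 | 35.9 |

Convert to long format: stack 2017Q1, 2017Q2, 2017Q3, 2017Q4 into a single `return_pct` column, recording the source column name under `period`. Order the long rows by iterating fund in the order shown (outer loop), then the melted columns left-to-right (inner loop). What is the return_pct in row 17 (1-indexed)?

24 rows total (6 × 4). Row 17: index ⌊(17-1)/4⌋ = 4 into fund → VC6; (17-1) mod 4 = 0 into the melted columns → 2017Q1.
So row 17 is (VC6, 2017Q1, 96.1); return_pct = 96.1.

96.1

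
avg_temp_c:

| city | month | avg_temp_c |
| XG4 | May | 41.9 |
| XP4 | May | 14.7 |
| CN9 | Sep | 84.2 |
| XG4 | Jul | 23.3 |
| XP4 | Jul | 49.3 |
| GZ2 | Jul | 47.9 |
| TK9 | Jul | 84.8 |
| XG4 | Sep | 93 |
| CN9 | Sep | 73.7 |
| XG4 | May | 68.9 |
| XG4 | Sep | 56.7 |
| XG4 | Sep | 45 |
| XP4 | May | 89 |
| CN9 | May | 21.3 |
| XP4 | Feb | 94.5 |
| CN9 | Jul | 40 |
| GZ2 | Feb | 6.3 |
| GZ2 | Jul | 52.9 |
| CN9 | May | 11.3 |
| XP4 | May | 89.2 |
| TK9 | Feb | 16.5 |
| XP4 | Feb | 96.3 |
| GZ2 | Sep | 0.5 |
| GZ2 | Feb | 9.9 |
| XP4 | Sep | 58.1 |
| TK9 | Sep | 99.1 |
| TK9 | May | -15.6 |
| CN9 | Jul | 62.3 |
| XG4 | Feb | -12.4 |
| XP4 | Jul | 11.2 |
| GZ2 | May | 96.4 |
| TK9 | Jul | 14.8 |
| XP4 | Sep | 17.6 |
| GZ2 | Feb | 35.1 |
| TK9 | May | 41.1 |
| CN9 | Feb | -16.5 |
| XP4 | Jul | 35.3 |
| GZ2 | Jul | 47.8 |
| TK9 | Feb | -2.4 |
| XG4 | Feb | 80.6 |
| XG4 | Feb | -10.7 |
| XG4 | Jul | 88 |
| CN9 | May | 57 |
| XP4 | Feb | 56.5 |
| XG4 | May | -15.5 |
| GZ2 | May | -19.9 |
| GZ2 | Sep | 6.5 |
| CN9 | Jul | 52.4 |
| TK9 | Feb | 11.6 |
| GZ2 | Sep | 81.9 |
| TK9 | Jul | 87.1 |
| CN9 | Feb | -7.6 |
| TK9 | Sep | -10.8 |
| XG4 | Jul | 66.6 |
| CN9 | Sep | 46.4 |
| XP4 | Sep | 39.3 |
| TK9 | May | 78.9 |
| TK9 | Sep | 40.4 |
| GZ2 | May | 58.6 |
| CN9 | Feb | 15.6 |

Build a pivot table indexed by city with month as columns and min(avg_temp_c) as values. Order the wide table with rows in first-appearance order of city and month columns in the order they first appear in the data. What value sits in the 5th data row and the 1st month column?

With rows in first-appearance order of city, row 5 is city=TK9. month columns in first-appearance order: May, Sep, Jul, Feb; column 1 is May.
Long rows with city=TK9, month=May: min(-15.6, 41.1, 78.9) = -15.6.

-15.6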